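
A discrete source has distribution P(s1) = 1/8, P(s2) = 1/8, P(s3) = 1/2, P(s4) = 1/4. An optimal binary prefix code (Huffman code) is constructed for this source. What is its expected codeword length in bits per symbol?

1.75 bits/symbol

Repeatedly combine the two least-probable nodes; the expected code length is the sum of the merged weights.
merge 1/8 + 1/8 → 1/4
merge 1/4 + 1/4 → 1/2
merge 1/2 + 1/2 → 1
L = 1/4 + 1/2 + 1 = 7/4 = 1.75 bits/symbol.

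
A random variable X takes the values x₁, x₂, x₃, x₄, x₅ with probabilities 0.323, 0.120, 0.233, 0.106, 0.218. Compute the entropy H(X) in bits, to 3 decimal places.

H = −Σ pᵢ log₂ pᵢ.
−0.323·log₂(0.323) = 0.5266
−0.120·log₂(0.120) = 0.3671
−0.233·log₂(0.233) = 0.4897
−0.106·log₂(0.106) = 0.3432
−0.218·log₂(0.218) = 0.4791
Sum ≈ 2.2056 → 2.206 bits.

2.206 bits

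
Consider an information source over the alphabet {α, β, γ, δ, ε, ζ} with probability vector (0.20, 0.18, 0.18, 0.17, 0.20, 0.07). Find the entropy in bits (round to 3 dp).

H = −Σ pᵢ log₂ pᵢ.
−0.20·log₂(0.20) = 0.4644
−0.18·log₂(0.18) = 0.4453
−0.18·log₂(0.18) = 0.4453
−0.17·log₂(0.17) = 0.4346
−0.20·log₂(0.20) = 0.4644
−0.07·log₂(0.07) = 0.2686
Sum ≈ 2.5225 → 2.523 bits.

2.523 bits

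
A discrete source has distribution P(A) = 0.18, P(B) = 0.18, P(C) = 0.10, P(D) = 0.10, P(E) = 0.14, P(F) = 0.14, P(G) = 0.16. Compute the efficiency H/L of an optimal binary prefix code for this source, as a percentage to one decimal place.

98.3%

Entropy H = −Σ p log₂ p ≈ 2.7722 bits.
Huffman merges: 1/10+1/10→1/5; 7/50+7/50→7/25; 4/25+9/50→17/50; 9/50+1/5→19/50; 7/25+17/50→31/50; 19/50+31/50→1. L = 141/50 ≈ 2.8200.
Efficiency = H/L = 2.7722/2.8200 = 98.3%.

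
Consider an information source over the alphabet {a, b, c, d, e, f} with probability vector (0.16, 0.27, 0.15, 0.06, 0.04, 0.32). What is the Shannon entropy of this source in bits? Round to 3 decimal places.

2.299 bits

H = −Σ pᵢ log₂ pᵢ.
−0.16·log₂(0.16) = 0.4230
−0.27·log₂(0.27) = 0.5100
−0.15·log₂(0.15) = 0.4105
−0.06·log₂(0.06) = 0.2435
−0.04·log₂(0.04) = 0.1858
−0.32·log₂(0.32) = 0.5260
Sum ≈ 2.2989 → 2.299 bits.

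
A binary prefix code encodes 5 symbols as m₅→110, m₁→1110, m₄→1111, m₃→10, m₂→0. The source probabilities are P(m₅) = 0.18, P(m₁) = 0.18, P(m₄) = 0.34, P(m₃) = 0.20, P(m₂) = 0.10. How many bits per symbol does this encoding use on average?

L̄ = Σ pᵢ·ℓᵢ = 0.18·3 + 0.18·4 + 0.34·4 + 0.20·2 + 0.10·1 = 3.12 bits/symbol.

3.12 bits/symbol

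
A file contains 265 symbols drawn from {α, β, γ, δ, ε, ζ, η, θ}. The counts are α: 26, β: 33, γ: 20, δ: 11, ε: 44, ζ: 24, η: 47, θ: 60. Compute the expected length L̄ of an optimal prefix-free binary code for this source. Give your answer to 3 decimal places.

2.891 bits/symbol

Probabilities are the counts divided by 265.
Repeatedly combine the two least-probable nodes; the expected code length is the sum of the merged weights.
merge 11/265 + 4/53 → 31/265
merge 24/265 + 26/265 → 10/53
merge 31/265 + 33/265 → 64/265
merge 44/265 + 47/265 → 91/265
merge 10/53 + 12/53 → 22/53
merge 64/265 + 91/265 → 31/53
merge 22/53 + 31/53 → 1
L = 31/265 + 10/53 + 64/265 + 91/265 + 22/53 + 31/53 + 1 = 766/265 ≈ 2.891 bits/symbol.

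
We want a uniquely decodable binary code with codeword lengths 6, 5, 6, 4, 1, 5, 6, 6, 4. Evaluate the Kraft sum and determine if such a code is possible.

With common denominator 2^6 = 64: Σ 2^(−ℓᵢ) = 1/64 + 2/64 + 1/64 + 4/64 + 32/64 + 2/64 + 1/64 + 1/64 + 4/64 = 48/64 = 0.75.
Kraft's inequality requires Σ ≤ 1; here Σ = 0.75 ≤ 1, so such a prefix code exists.

0.75; yes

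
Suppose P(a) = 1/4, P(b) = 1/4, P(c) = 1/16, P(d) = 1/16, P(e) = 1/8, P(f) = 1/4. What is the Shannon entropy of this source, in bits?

2.375 bits

Each probability is a power of 1/2, so log₂(1/p) is an integer.
H = Σ p·log₂(1/p) = 1/4·2 + 1/4·2 + 1/16·4 + 1/16·4 + 1/8·3 + 1/4·2 = 2.375 bits.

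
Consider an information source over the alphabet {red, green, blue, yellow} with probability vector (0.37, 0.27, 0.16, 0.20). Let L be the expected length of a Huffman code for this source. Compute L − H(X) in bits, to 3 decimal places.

Entropy H = −Σ p log₂ p ≈ 1.9282 bits.
Huffman merges: 4/25+1/5→9/25; 27/100+9/25→63/100; 37/100+63/100→1. L = 199/100 ≈ 1.9900.
L − H = 1.9900 − 1.9282 = 0.062 bits.

0.062 bits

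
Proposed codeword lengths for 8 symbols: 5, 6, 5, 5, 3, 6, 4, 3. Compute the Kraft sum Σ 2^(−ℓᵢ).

0.4375

With common denominator 2^6 = 64: Σ 2^(−ℓᵢ) = 2/64 + 1/64 + 2/64 + 2/64 + 8/64 + 1/64 + 4/64 + 8/64 = 28/64 = 0.4375.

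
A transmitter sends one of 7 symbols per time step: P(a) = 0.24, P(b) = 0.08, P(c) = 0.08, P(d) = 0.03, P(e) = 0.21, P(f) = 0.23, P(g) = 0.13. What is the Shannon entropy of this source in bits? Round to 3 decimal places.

H = −Σ pᵢ log₂ pᵢ.
−0.24·log₂(0.24) = 0.4941
−0.08·log₂(0.08) = 0.2915
−0.08·log₂(0.08) = 0.2915
−0.03·log₂(0.03) = 0.1518
−0.21·log₂(0.21) = 0.4728
−0.23·log₂(0.23) = 0.4877
−0.13·log₂(0.13) = 0.3826
Sum ≈ 2.5721 → 2.572 bits.

2.572 bits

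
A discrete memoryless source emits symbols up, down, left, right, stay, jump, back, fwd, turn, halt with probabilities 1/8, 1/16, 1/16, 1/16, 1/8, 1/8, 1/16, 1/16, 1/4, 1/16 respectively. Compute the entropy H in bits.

Each probability is a power of 1/2, so log₂(1/p) is an integer.
H = Σ p·log₂(1/p) = 1/8·3 + 1/16·4 + 1/16·4 + 1/16·4 + 1/8·3 + 1/8·3 + 1/16·4 + 1/16·4 + 1/4·2 + 1/16·4 = 3.125 bits.

3.125 bits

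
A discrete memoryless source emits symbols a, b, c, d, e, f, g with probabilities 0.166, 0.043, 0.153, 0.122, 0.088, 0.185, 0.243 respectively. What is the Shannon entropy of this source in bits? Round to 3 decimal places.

2.665 bits

H = −Σ pᵢ log₂ pᵢ.
−0.166·log₂(0.166) = 0.4301
−0.043·log₂(0.043) = 0.1952
−0.153·log₂(0.153) = 0.4144
−0.122·log₂(0.122) = 0.3703
−0.088·log₂(0.088) = 0.3086
−0.185·log₂(0.185) = 0.4504
−0.243·log₂(0.243) = 0.4960
Sum ≈ 2.6648 → 2.665 bits.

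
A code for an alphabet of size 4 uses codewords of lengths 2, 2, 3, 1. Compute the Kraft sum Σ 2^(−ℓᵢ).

With common denominator 2^3 = 8: Σ 2^(−ℓᵢ) = 2/8 + 2/8 + 1/8 + 4/8 = 9/8 = 1.125.

1.125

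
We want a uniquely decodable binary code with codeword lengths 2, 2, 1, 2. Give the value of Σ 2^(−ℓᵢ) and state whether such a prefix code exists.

With common denominator 2^2 = 4: Σ 2^(−ℓᵢ) = 1/4 + 1/4 + 2/4 + 1/4 = 5/4 = 1.25.
Kraft's inequality requires Σ ≤ 1; here Σ = 1.25 > 1, so no such prefix code exists.

1.25; no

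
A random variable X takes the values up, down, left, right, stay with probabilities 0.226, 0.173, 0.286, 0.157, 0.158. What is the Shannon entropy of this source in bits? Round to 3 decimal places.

H = −Σ pᵢ log₂ pᵢ.
−0.226·log₂(0.226) = 0.4849
−0.173·log₂(0.173) = 0.4379
−0.286·log₂(0.286) = 0.5165
−0.157·log₂(0.157) = 0.4194
−0.158·log₂(0.158) = 0.4206
Sum ≈ 2.2793 → 2.279 bits.

2.279 bits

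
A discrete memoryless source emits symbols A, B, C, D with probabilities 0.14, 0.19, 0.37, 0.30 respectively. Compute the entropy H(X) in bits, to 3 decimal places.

H = −Σ pᵢ log₂ pᵢ.
−0.14·log₂(0.14) = 0.3971
−0.19·log₂(0.19) = 0.4552
−0.37·log₂(0.37) = 0.5307
−0.30·log₂(0.30) = 0.5211
Sum ≈ 1.9042 → 1.904 bits.

1.904 bits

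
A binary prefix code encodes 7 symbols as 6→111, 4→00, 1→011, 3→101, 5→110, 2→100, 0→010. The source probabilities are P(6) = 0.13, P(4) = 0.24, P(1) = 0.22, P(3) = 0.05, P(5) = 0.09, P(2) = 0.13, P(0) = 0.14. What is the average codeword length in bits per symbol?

2.76 bits/symbol

L̄ = Σ pᵢ·ℓᵢ = 0.13·3 + 0.24·2 + 0.22·3 + 0.05·3 + 0.09·3 + 0.13·3 + 0.14·3 = 2.76 bits/symbol.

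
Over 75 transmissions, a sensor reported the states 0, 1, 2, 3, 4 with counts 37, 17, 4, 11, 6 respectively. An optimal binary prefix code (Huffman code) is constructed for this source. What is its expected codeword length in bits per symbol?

1.92 bits/symbol

Probabilities are the counts divided by 75.
Repeatedly combine the two least-probable nodes; the expected code length is the sum of the merged weights.
merge 4/75 + 2/25 → 2/15
merge 2/15 + 11/75 → 7/25
merge 17/75 + 7/25 → 38/75
merge 37/75 + 38/75 → 1
L = 2/15 + 7/25 + 38/75 + 1 = 48/25 = 1.92 bits/symbol.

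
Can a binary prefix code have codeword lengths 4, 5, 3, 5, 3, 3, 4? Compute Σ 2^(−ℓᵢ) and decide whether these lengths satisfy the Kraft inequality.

0.5625; yes

With common denominator 2^5 = 32: Σ 2^(−ℓᵢ) = 2/32 + 1/32 + 4/32 + 1/32 + 4/32 + 4/32 + 2/32 = 18/32 = 0.5625.
Kraft's inequality requires Σ ≤ 1; here Σ = 0.5625 ≤ 1, so such a prefix code exists.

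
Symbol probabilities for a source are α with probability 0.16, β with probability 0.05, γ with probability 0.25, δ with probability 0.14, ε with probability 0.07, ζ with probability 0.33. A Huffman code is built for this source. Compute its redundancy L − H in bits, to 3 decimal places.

0.047 bits

Entropy H = −Σ p log₂ p ≈ 2.3326 bits.
Huffman merges: 1/20+7/100→3/25; 3/25+7/50→13/50; 4/25+1/4→41/100; 13/50+33/100→59/100; 41/100+59/100→1. L = 119/50 ≈ 2.3800.
L − H = 2.3800 − 2.3326 = 0.047 bits.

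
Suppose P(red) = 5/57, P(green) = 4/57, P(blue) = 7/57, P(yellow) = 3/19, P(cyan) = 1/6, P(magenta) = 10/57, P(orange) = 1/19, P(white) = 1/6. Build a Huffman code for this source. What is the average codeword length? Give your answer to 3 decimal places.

2.947 bits/symbol

Repeatedly combine the two least-probable nodes; the expected code length is the sum of the merged weights.
merge 1/19 + 4/57 → 7/57
merge 5/57 + 7/57 → 4/19
merge 7/57 + 3/19 → 16/57
merge 1/6 + 1/6 → 1/3
merge 10/57 + 4/19 → 22/57
merge 16/57 + 1/3 → 35/57
merge 22/57 + 35/57 → 1
L = 7/57 + 4/19 + 16/57 + 1/3 + 22/57 + 35/57 + 1 = 56/19 ≈ 2.947 bits/symbol.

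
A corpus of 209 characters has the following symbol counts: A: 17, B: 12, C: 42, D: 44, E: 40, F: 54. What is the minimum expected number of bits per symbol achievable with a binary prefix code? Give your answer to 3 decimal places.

2.469 bits/symbol

Probabilities are the counts divided by 209.
Repeatedly combine the two least-probable nodes; the expected code length is the sum of the merged weights.
merge 12/209 + 17/209 → 29/209
merge 29/209 + 40/209 → 69/209
merge 42/209 + 4/19 → 86/209
merge 54/209 + 69/209 → 123/209
merge 86/209 + 123/209 → 1
L = 29/209 + 69/209 + 86/209 + 123/209 + 1 = 516/209 ≈ 2.469 bits/symbol.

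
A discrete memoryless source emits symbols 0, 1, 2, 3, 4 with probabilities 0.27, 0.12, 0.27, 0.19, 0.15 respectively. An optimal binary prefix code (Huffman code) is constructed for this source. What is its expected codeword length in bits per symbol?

2.27 bits/symbol

Repeatedly combine the two least-probable nodes; the expected code length is the sum of the merged weights.
merge 3/25 + 3/20 → 27/100
merge 19/100 + 27/100 → 23/50
merge 27/100 + 27/100 → 27/50
merge 23/50 + 27/50 → 1
L = 27/100 + 23/50 + 27/50 + 1 = 227/100 = 2.27 bits/symbol.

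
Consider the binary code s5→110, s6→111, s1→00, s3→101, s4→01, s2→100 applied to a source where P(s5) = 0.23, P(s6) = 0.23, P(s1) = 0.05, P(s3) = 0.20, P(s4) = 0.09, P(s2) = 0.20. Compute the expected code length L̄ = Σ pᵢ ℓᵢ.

L̄ = Σ pᵢ·ℓᵢ = 0.23·3 + 0.23·3 + 0.05·2 + 0.20·3 + 0.09·2 + 0.20·3 = 2.86 bits/symbol.

2.86 bits/symbol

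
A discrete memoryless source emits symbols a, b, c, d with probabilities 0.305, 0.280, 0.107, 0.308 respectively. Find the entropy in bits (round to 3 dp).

H = −Σ pᵢ log₂ pᵢ.
−0.305·log₂(0.305) = 0.5225
−0.280·log₂(0.280) = 0.5142
−0.107·log₂(0.107) = 0.3450
−0.308·log₂(0.308) = 0.5233
Sum ≈ 1.9050 → 1.905 bits.

1.905 bits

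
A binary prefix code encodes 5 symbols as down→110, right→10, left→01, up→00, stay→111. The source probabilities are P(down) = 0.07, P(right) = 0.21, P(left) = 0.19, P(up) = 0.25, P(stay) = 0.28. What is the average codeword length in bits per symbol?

L̄ = Σ pᵢ·ℓᵢ = 0.07·3 + 0.21·2 + 0.19·2 + 0.25·2 + 0.28·3 = 2.35 bits/symbol.

2.35 bits/symbol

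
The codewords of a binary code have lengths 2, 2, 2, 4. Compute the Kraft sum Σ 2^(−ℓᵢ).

0.8125

With common denominator 2^4 = 16: Σ 2^(−ℓᵢ) = 4/16 + 4/16 + 4/16 + 1/16 = 13/16 = 0.8125.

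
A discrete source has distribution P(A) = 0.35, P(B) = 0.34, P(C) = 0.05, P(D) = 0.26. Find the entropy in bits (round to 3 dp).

1.781 bits

H = −Σ pᵢ log₂ pᵢ.
−0.35·log₂(0.35) = 0.5301
−0.34·log₂(0.34) = 0.5292
−0.05·log₂(0.05) = 0.2161
−0.26·log₂(0.26) = 0.5053
Sum ≈ 1.7807 → 1.781 bits.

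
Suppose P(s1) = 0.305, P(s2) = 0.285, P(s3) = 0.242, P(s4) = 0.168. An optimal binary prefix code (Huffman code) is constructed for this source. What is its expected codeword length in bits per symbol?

Repeatedly combine the two least-probable nodes; the expected code length is the sum of the merged weights.
merge 21/125 + 121/500 → 41/100
merge 57/200 + 61/200 → 59/100
merge 41/100 + 59/100 → 1
L = 41/100 + 59/100 + 1 = 2 bits/symbol.

2 bits/symbol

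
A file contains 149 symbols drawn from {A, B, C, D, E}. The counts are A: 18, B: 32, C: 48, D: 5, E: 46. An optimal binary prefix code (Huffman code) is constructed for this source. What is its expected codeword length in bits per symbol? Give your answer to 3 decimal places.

2.154 bits/symbol

Probabilities are the counts divided by 149.
Repeatedly combine the two least-probable nodes; the expected code length is the sum of the merged weights.
merge 5/149 + 18/149 → 23/149
merge 23/149 + 32/149 → 55/149
merge 46/149 + 48/149 → 94/149
merge 55/149 + 94/149 → 1
L = 23/149 + 55/149 + 94/149 + 1 = 321/149 ≈ 2.154 bits/symbol.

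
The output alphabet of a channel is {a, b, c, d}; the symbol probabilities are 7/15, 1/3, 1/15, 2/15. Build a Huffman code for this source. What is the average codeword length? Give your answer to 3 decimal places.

1.733 bits/symbol

Repeatedly combine the two least-probable nodes; the expected code length is the sum of the merged weights.
merge 1/15 + 2/15 → 1/5
merge 1/5 + 1/3 → 8/15
merge 7/15 + 8/15 → 1
L = 1/5 + 8/15 + 1 = 26/15 ≈ 1.733 bits/symbol.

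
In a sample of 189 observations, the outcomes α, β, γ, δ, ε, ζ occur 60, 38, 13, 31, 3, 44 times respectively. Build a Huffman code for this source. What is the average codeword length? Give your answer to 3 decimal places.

2.333 bits/symbol

Probabilities are the counts divided by 189.
Repeatedly combine the two least-probable nodes; the expected code length is the sum of the merged weights.
merge 1/63 + 13/189 → 16/189
merge 16/189 + 31/189 → 47/189
merge 38/189 + 44/189 → 82/189
merge 47/189 + 20/63 → 107/189
merge 82/189 + 107/189 → 1
L = 16/189 + 47/189 + 82/189 + 107/189 + 1 = 7/3 ≈ 2.333 bits/symbol.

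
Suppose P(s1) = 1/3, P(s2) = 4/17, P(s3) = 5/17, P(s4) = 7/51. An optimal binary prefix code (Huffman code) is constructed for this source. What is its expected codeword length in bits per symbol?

2 bits/symbol

Repeatedly combine the two least-probable nodes; the expected code length is the sum of the merged weights.
merge 7/51 + 4/17 → 19/51
merge 5/17 + 1/3 → 32/51
merge 19/51 + 32/51 → 1
L = 19/51 + 32/51 + 1 = 2 bits/symbol.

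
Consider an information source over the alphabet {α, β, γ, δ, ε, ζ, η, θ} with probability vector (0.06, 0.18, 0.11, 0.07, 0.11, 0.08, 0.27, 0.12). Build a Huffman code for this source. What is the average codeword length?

2.86 bits/symbol

Repeatedly combine the two least-probable nodes; the expected code length is the sum of the merged weights.
merge 3/50 + 7/100 → 13/100
merge 2/25 + 11/100 → 19/100
merge 11/100 + 3/25 → 23/100
merge 13/100 + 9/50 → 31/100
merge 19/100 + 23/100 → 21/50
merge 27/100 + 31/100 → 29/50
merge 21/50 + 29/50 → 1
L = 13/100 + 19/100 + 23/100 + 31/100 + 21/50 + 29/50 + 1 = 143/50 = 2.86 bits/symbol.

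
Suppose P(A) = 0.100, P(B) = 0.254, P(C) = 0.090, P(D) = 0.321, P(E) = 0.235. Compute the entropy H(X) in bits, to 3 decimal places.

H = −Σ pᵢ log₂ pᵢ.
−0.100·log₂(0.100) = 0.3322
−0.254·log₂(0.254) = 0.5022
−0.090·log₂(0.090) = 0.3127
−0.321·log₂(0.321) = 0.5262
−0.235·log₂(0.235) = 0.4910
Sum ≈ 2.1642 → 2.164 bits.

2.164 bits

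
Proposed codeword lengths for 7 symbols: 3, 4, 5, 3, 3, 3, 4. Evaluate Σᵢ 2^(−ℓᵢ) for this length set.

0.65625

With common denominator 2^5 = 32: Σ 2^(−ℓᵢ) = 4/32 + 2/32 + 1/32 + 4/32 + 4/32 + 4/32 + 2/32 = 21/32 = 0.65625.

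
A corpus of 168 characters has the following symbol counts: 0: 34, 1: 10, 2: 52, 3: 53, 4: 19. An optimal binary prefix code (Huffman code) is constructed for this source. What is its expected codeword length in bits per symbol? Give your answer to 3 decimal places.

2.173 bits/symbol

Probabilities are the counts divided by 168.
Repeatedly combine the two least-probable nodes; the expected code length is the sum of the merged weights.
merge 5/84 + 19/168 → 29/168
merge 29/168 + 17/84 → 3/8
merge 13/42 + 53/168 → 5/8
merge 3/8 + 5/8 → 1
L = 29/168 + 3/8 + 5/8 + 1 = 365/168 ≈ 2.173 bits/symbol.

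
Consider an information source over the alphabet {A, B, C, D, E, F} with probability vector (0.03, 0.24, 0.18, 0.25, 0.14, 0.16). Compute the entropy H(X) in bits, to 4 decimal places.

2.4113 bits

H = −Σ pᵢ log₂ pᵢ.
−0.03·log₂(0.03) = 0.1518
−0.24·log₂(0.24) = 0.4941
−0.18·log₂(0.18) = 0.4453
−0.25·log₂(0.25) = 0.5000
−0.14·log₂(0.14) = 0.3971
−0.16·log₂(0.16) = 0.4230
Sum ≈ 2.4113 → 2.4113 bits.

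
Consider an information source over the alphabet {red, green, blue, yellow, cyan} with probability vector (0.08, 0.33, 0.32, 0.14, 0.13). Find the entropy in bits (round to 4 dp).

H = −Σ pᵢ log₂ pᵢ.
−0.08·log₂(0.08) = 0.2915
−0.33·log₂(0.33) = 0.5278
−0.32·log₂(0.32) = 0.5260
−0.14·log₂(0.14) = 0.3971
−0.13·log₂(0.13) = 0.3826
Sum ≈ 2.1251 → 2.1251 bits.

2.1251 bits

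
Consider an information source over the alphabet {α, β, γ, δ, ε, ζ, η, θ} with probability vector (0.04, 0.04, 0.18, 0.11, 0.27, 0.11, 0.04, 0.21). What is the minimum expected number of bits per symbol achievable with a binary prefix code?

2.72 bits/symbol

Repeatedly combine the two least-probable nodes; the expected code length is the sum of the merged weights.
merge 1/25 + 1/25 → 2/25
merge 1/25 + 2/25 → 3/25
merge 11/100 + 11/100 → 11/50
merge 3/25 + 9/50 → 3/10
merge 21/100 + 11/50 → 43/100
merge 27/100 + 3/10 → 57/100
merge 43/100 + 57/100 → 1
L = 2/25 + 3/25 + 11/50 + 3/10 + 43/100 + 57/100 + 1 = 68/25 = 2.72 bits/symbol.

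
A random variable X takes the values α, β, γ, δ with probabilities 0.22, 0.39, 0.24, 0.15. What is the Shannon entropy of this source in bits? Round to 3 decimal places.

1.915 bits

H = −Σ pᵢ log₂ pᵢ.
−0.22·log₂(0.22) = 0.4806
−0.39·log₂(0.39) = 0.5298
−0.24·log₂(0.24) = 0.4941
−0.15·log₂(0.15) = 0.4105
Sum ≈ 1.9150 → 1.915 bits.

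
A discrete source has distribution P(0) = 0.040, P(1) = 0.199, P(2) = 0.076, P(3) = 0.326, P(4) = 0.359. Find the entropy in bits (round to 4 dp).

H = −Σ pᵢ log₂ pᵢ.
−0.040·log₂(0.040) = 0.1858
−0.199·log₂(0.199) = 0.4635
−0.076·log₂(0.076) = 0.2826
−0.326·log₂(0.326) = 0.5272
−0.359·log₂(0.359) = 0.5306
Sum ≈ 1.9896 → 1.9896 bits.

1.9896 bits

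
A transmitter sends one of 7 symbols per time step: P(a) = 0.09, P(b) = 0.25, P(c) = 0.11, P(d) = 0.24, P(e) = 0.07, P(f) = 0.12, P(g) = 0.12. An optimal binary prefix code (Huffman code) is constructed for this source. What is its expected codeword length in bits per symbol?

2.67 bits/symbol

Repeatedly combine the two least-probable nodes; the expected code length is the sum of the merged weights.
merge 7/100 + 9/100 → 4/25
merge 11/100 + 3/25 → 23/100
merge 3/25 + 4/25 → 7/25
merge 23/100 + 6/25 → 47/100
merge 1/4 + 7/25 → 53/100
merge 47/100 + 53/100 → 1
L = 4/25 + 23/100 + 7/25 + 47/100 + 53/100 + 1 = 267/100 = 2.67 bits/symbol.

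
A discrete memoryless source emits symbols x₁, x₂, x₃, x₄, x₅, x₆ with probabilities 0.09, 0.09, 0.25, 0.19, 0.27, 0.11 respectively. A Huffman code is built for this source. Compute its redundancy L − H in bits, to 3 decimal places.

Entropy H = −Σ p log₂ p ≈ 2.4408 bits.
Huffman merges: 9/100+9/100→9/50; 11/100+9/50→29/100; 19/100+1/4→11/25; 27/100+29/100→14/25; 11/25+14/25→1. L = 247/100 ≈ 2.4700.
L − H = 2.4700 − 2.4408 = 0.029 bits.

0.029 bits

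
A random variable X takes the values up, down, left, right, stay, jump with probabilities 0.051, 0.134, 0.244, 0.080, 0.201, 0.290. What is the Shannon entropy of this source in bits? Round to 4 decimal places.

2.3787 bits

H = −Σ pᵢ log₂ pᵢ.
−0.051·log₂(0.051) = 0.2190
−0.134·log₂(0.134) = 0.3886
−0.244·log₂(0.244) = 0.4966
−0.080·log₂(0.080) = 0.2915
−0.201·log₂(0.201) = 0.4653
−0.290·log₂(0.290) = 0.5179
Sum ≈ 2.3787 → 2.3787 bits.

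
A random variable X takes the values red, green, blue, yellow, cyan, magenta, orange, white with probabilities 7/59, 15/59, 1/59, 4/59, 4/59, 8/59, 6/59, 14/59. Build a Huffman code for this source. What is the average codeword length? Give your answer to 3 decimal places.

Repeatedly combine the two least-probable nodes; the expected code length is the sum of the merged weights.
merge 1/59 + 4/59 → 5/59
merge 4/59 + 5/59 → 9/59
merge 6/59 + 7/59 → 13/59
merge 8/59 + 9/59 → 17/59
merge 13/59 + 14/59 → 27/59
merge 15/59 + 17/59 → 32/59
merge 27/59 + 32/59 → 1
L = 5/59 + 9/59 + 13/59 + 17/59 + 27/59 + 32/59 + 1 = 162/59 ≈ 2.746 bits/symbol.

2.746 bits/symbol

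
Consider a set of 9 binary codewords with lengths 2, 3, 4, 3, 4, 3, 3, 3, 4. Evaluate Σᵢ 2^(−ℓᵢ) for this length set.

1.0625

With common denominator 2^4 = 16: Σ 2^(−ℓᵢ) = 4/16 + 2/16 + 1/16 + 2/16 + 1/16 + 2/16 + 2/16 + 2/16 + 1/16 = 17/16 = 1.0625.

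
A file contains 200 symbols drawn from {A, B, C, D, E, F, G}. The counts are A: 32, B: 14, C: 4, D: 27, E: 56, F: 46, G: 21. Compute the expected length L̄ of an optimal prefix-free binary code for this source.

2.58 bits/symbol

Probabilities are the counts divided by 200.
Repeatedly combine the two least-probable nodes; the expected code length is the sum of the merged weights.
merge 1/50 + 7/100 → 9/100
merge 9/100 + 21/200 → 39/200
merge 27/200 + 4/25 → 59/200
merge 39/200 + 23/100 → 17/40
merge 7/25 + 59/200 → 23/40
merge 17/40 + 23/40 → 1
L = 9/100 + 39/200 + 59/200 + 17/40 + 23/40 + 1 = 129/50 = 2.58 bits/symbol.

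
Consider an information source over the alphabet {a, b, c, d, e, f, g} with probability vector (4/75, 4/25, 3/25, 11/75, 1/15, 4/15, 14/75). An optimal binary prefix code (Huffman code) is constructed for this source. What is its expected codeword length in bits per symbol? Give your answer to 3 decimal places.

Repeatedly combine the two least-probable nodes; the expected code length is the sum of the merged weights.
merge 4/75 + 1/15 → 3/25
merge 3/25 + 3/25 → 6/25
merge 11/75 + 4/25 → 23/75
merge 14/75 + 6/25 → 32/75
merge 4/15 + 23/75 → 43/75
merge 32/75 + 43/75 → 1
L = 3/25 + 6/25 + 23/75 + 32/75 + 43/75 + 1 = 8/3 ≈ 2.667 bits/symbol.

2.667 bits/symbol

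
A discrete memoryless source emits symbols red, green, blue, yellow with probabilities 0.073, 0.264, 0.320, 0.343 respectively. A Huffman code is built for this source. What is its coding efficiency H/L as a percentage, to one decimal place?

Entropy H = −Σ p log₂ p ≈ 1.8384 bits.
Huffman merges: 73/1000+33/125→337/1000; 8/25+337/1000→657/1000; 343/1000+657/1000→1. L = 997/500 ≈ 1.9940.
Efficiency = H/L = 1.8384/1.9940 = 92.2%.

92.2%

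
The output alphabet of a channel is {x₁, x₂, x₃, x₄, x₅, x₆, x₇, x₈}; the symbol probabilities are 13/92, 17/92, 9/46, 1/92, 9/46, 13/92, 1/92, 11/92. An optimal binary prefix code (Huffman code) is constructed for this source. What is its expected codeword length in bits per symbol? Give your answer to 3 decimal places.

2.772 bits/symbol

Repeatedly combine the two least-probable nodes; the expected code length is the sum of the merged weights.
merge 1/92 + 1/92 → 1/46
merge 1/46 + 11/92 → 13/92
merge 13/92 + 13/92 → 13/46
merge 13/92 + 17/92 → 15/46
merge 9/46 + 9/46 → 9/23
merge 13/46 + 15/46 → 14/23
merge 9/23 + 14/23 → 1
L = 1/46 + 13/92 + 13/46 + 15/46 + 9/23 + 14/23 + 1 = 255/92 ≈ 2.772 bits/symbol.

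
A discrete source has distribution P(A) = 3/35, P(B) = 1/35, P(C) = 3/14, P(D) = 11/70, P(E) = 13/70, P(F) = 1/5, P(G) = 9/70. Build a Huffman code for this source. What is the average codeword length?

2.7 bits/symbol

Repeatedly combine the two least-probable nodes; the expected code length is the sum of the merged weights.
merge 1/35 + 3/35 → 4/35
merge 4/35 + 9/70 → 17/70
merge 11/70 + 13/70 → 12/35
merge 1/5 + 3/14 → 29/70
merge 17/70 + 12/35 → 41/70
merge 29/70 + 41/70 → 1
L = 4/35 + 17/70 + 12/35 + 29/70 + 41/70 + 1 = 27/10 = 2.7 bits/symbol.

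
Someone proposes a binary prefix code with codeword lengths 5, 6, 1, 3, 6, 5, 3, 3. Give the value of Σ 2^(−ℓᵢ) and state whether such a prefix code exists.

0.96875; yes

With common denominator 2^6 = 64: Σ 2^(−ℓᵢ) = 2/64 + 1/64 + 32/64 + 8/64 + 1/64 + 2/64 + 8/64 + 8/64 = 62/64 = 0.96875.
Kraft's inequality requires Σ ≤ 1; here Σ = 0.96875 ≤ 1, so such a prefix code exists.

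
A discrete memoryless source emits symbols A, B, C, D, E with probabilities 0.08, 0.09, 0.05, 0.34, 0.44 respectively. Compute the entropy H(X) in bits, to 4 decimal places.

1.8706 bits

H = −Σ pᵢ log₂ pᵢ.
−0.08·log₂(0.08) = 0.2915
−0.09·log₂(0.09) = 0.3127
−0.05·log₂(0.05) = 0.2161
−0.34·log₂(0.34) = 0.5292
−0.44·log₂(0.44) = 0.5211
Sum ≈ 1.8706 → 1.8706 bits.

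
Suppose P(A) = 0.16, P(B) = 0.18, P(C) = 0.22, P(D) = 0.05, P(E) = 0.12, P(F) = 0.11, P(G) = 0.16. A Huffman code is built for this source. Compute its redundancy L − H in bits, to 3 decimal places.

Entropy H = −Σ p log₂ p ≈ 2.7054 bits.
Huffman merges: 1/20+11/100→4/25; 3/25+4/25→7/25; 4/25+4/25→8/25; 9/50+11/50→2/5; 7/25+8/25→3/5; 2/5+3/5→1. L = 69/25 ≈ 2.7600.
L − H = 2.7600 − 2.7054 = 0.055 bits.

0.055 bits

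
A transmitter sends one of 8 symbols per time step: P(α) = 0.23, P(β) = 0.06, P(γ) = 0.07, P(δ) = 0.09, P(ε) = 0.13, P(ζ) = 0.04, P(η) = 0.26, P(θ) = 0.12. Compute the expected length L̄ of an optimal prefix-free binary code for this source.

Repeatedly combine the two least-probable nodes; the expected code length is the sum of the merged weights.
merge 1/25 + 3/50 → 1/10
merge 7/100 + 9/100 → 4/25
merge 1/10 + 3/25 → 11/50
merge 13/100 + 4/25 → 29/100
merge 11/50 + 23/100 → 9/20
merge 13/50 + 29/100 → 11/20
merge 9/20 + 11/20 → 1
L = 1/10 + 4/25 + 11/50 + 29/100 + 9/20 + 11/20 + 1 = 277/100 = 2.77 bits/symbol.

2.77 bits/symbol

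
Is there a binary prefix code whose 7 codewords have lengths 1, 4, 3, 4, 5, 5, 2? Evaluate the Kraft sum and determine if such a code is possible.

1.0625; no

With common denominator 2^5 = 32: Σ 2^(−ℓᵢ) = 16/32 + 2/32 + 4/32 + 2/32 + 1/32 + 1/32 + 8/32 = 34/32 = 1.0625.
Kraft's inequality requires Σ ≤ 1; here Σ = 1.0625 > 1, so no such prefix code exists.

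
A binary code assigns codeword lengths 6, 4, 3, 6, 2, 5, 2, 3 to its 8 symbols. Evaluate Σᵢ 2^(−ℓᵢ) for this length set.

0.875

With common denominator 2^6 = 64: Σ 2^(−ℓᵢ) = 1/64 + 4/64 + 8/64 + 1/64 + 16/64 + 2/64 + 16/64 + 8/64 = 56/64 = 0.875.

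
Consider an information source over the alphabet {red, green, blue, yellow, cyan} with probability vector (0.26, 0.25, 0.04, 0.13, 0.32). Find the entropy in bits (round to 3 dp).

H = −Σ pᵢ log₂ pᵢ.
−0.26·log₂(0.26) = 0.5053
−0.25·log₂(0.25) = 0.5000
−0.04·log₂(0.04) = 0.1858
−0.13·log₂(0.13) = 0.3826
−0.32·log₂(0.32) = 0.5260
Sum ≈ 2.0997 → 2.100 bits.

2.100 bits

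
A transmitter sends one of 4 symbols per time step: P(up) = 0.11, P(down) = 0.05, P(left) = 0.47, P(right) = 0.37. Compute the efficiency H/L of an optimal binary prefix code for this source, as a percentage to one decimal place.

95.2%

Entropy H = −Σ p log₂ p ≈ 1.6091 bits.
Huffman merges: 1/20+11/100→4/25; 4/25+37/100→53/100; 47/100+53/100→1. L = 169/100 ≈ 1.6900.
Efficiency = H/L = 1.6091/1.6900 = 95.2%.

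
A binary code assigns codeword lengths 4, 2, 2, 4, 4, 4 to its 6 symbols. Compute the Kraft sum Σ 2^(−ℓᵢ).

With common denominator 2^4 = 16: Σ 2^(−ℓᵢ) = 1/16 + 4/16 + 4/16 + 1/16 + 1/16 + 1/16 = 12/16 = 0.75.

0.75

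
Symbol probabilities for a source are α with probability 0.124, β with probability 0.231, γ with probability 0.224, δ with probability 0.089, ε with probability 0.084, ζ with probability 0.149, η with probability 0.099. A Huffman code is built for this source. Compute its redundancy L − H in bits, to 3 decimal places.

0.022 bits

Entropy H = −Σ p log₂ p ≈ 2.6956 bits.
Huffman merges: 21/250+89/1000→173/1000; 99/1000+31/250→223/1000; 149/1000+173/1000→161/500; 223/1000+28/125→447/1000; 231/1000+161/500→553/1000; 447/1000+553/1000→1. L = 1359/500 ≈ 2.7180.
L − H = 2.7180 − 2.6956 = 0.022 bits.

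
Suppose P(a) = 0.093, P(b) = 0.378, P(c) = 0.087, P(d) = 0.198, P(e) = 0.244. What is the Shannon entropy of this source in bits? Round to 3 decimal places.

H = −Σ pᵢ log₂ pᵢ.
−0.093·log₂(0.093) = 0.3187
−0.378·log₂(0.378) = 0.5305
−0.087·log₂(0.087) = 0.3065
−0.198·log₂(0.198) = 0.4626
−0.244·log₂(0.244) = 0.4966
Sum ≈ 2.1149 → 2.115 bits.

2.115 bits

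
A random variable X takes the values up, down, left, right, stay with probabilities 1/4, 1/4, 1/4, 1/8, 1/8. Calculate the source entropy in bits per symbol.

Each probability is a power of 1/2, so log₂(1/p) is an integer.
H = Σ p·log₂(1/p) = 1/4·2 + 1/4·2 + 1/4·2 + 1/8·3 + 1/8·3 = 2.25 bits.

2.25 bits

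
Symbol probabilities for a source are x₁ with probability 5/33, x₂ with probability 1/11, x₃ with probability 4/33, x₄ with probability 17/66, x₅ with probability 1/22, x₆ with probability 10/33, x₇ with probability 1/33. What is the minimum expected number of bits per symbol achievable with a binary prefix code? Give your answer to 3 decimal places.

2.515 bits/symbol

Repeatedly combine the two least-probable nodes; the expected code length is the sum of the merged weights.
merge 1/33 + 1/22 → 5/66
merge 5/66 + 1/11 → 1/6
merge 4/33 + 5/33 → 3/11
merge 1/6 + 17/66 → 14/33
merge 3/11 + 10/33 → 19/33
merge 14/33 + 19/33 → 1
L = 5/66 + 1/6 + 3/11 + 14/33 + 19/33 + 1 = 83/33 ≈ 2.515 bits/symbol.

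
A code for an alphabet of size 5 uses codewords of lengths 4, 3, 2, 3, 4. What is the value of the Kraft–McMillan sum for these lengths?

With common denominator 2^4 = 16: Σ 2^(−ℓᵢ) = 1/16 + 2/16 + 4/16 + 2/16 + 1/16 = 10/16 = 0.625.

0.625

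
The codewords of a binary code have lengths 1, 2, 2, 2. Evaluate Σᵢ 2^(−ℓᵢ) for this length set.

1.25

With common denominator 2^2 = 4: Σ 2^(−ℓᵢ) = 2/4 + 1/4 + 1/4 + 1/4 = 5/4 = 1.25.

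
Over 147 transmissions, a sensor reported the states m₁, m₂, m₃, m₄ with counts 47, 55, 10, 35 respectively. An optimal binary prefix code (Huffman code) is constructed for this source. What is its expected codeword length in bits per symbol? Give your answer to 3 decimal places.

1.932 bits/symbol

Probabilities are the counts divided by 147.
Repeatedly combine the two least-probable nodes; the expected code length is the sum of the merged weights.
merge 10/147 + 5/21 → 15/49
merge 15/49 + 47/147 → 92/147
merge 55/147 + 92/147 → 1
L = 15/49 + 92/147 + 1 = 284/147 ≈ 1.932 bits/symbol.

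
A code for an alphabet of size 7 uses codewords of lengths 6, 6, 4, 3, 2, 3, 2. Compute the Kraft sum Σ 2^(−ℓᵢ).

With common denominator 2^6 = 64: Σ 2^(−ℓᵢ) = 1/64 + 1/64 + 4/64 + 8/64 + 16/64 + 8/64 + 16/64 = 54/64 = 0.84375.

0.84375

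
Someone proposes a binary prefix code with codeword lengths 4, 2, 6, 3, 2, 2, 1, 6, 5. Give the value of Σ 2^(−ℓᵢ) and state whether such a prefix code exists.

1.5; no

With common denominator 2^6 = 64: Σ 2^(−ℓᵢ) = 4/64 + 16/64 + 1/64 + 8/64 + 16/64 + 16/64 + 32/64 + 1/64 + 2/64 = 96/64 = 1.5.
Kraft's inequality requires Σ ≤ 1; here Σ = 1.5 > 1, so no such prefix code exists.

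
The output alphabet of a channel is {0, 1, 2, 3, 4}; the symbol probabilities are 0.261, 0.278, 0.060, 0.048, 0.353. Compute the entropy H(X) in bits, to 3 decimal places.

2.003 bits

H = −Σ pᵢ log₂ pᵢ.
−0.261·log₂(0.261) = 0.5058
−0.278·log₂(0.278) = 0.5134
−0.060·log₂(0.060) = 0.2435
−0.048·log₂(0.048) = 0.2103
−0.353·log₂(0.353) = 0.5303
Sum ≈ 2.0033 → 2.003 bits.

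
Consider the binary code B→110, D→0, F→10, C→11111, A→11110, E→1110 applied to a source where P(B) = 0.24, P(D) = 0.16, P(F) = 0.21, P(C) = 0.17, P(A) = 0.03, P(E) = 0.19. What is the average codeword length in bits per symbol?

L̄ = Σ pᵢ·ℓᵢ = 0.24·3 + 0.16·1 + 0.21·2 + 0.17·5 + 0.03·5 + 0.19·4 = 3.06 bits/symbol.

3.06 bits/symbol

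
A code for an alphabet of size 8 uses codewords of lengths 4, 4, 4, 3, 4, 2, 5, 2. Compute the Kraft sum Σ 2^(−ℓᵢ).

With common denominator 2^5 = 32: Σ 2^(−ℓᵢ) = 2/32 + 2/32 + 2/32 + 4/32 + 2/32 + 8/32 + 1/32 + 8/32 = 29/32 = 0.90625.

0.90625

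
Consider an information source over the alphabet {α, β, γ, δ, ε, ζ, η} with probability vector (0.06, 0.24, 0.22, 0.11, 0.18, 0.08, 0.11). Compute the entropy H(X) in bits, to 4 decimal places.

2.6556 bits

H = −Σ pᵢ log₂ pᵢ.
−0.06·log₂(0.06) = 0.2435
−0.24·log₂(0.24) = 0.4941
−0.22·log₂(0.22) = 0.4806
−0.11·log₂(0.11) = 0.3503
−0.18·log₂(0.18) = 0.4453
−0.08·log₂(0.08) = 0.2915
−0.11·log₂(0.11) = 0.3503
Sum ≈ 2.6556 → 2.6556 bits.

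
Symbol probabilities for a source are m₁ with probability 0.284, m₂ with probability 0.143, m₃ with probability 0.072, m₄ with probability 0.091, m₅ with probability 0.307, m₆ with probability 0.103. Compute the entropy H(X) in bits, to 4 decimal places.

H = −Σ pᵢ log₂ pᵢ.
−0.284·log₂(0.284) = 0.5158
−0.143·log₂(0.143) = 0.4012
−0.072·log₂(0.072) = 0.2733
−0.091·log₂(0.091) = 0.3147
−0.307·log₂(0.307) = 0.5230
−0.103·log₂(0.103) = 0.3378
Sum ≈ 2.3658 → 2.3658 bits.

2.3658 bits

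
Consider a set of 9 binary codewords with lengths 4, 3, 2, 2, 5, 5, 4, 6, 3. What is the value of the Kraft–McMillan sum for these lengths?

With common denominator 2^6 = 64: Σ 2^(−ℓᵢ) = 4/64 + 8/64 + 16/64 + 16/64 + 2/64 + 2/64 + 4/64 + 1/64 + 8/64 = 61/64 = 0.953125.

0.953125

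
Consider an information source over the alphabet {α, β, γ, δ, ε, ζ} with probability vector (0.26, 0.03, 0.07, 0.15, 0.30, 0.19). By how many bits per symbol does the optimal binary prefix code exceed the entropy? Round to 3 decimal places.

Entropy H = −Σ p log₂ p ≈ 2.3125 bits.
Huffman merges: 3/100+7/100→1/10; 1/10+3/20→1/4; 19/100+1/4→11/25; 13/50+3/10→14/25; 11/25+14/25→1. L = 47/20 ≈ 2.3500.
L − H = 2.3500 − 2.3125 = 0.038 bits.

0.038 bits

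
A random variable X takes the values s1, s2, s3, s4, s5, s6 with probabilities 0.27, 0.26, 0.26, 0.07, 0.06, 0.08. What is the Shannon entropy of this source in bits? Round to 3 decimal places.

2.324 bits

H = −Σ pᵢ log₂ pᵢ.
−0.27·log₂(0.27) = 0.5100
−0.26·log₂(0.26) = 0.5053
−0.26·log₂(0.26) = 0.5053
−0.07·log₂(0.07) = 0.2686
−0.06·log₂(0.06) = 0.2435
−0.08·log₂(0.08) = 0.2915
Sum ≈ 2.3242 → 2.324 bits.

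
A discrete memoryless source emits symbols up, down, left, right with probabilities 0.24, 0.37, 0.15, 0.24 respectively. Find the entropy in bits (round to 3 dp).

H = −Σ pᵢ log₂ pᵢ.
−0.24·log₂(0.24) = 0.4941
−0.37·log₂(0.37) = 0.5307
−0.15·log₂(0.15) = 0.4105
−0.24·log₂(0.24) = 0.4941
Sum ≈ 1.9295 → 1.930 bits.

1.930 bits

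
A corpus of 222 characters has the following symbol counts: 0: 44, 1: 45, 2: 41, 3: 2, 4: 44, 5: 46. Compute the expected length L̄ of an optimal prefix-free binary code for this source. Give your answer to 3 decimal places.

2.586 bits/symbol

Probabilities are the counts divided by 222.
Repeatedly combine the two least-probable nodes; the expected code length is the sum of the merged weights.
merge 1/111 + 41/222 → 43/222
merge 43/222 + 22/111 → 29/74
merge 22/111 + 15/74 → 89/222
merge 23/111 + 29/74 → 133/222
merge 89/222 + 133/222 → 1
L = 43/222 + 29/74 + 89/222 + 133/222 + 1 = 287/111 ≈ 2.586 bits/symbol.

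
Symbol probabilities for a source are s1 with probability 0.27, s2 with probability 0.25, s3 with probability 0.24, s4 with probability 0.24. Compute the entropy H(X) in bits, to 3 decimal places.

H = −Σ pᵢ log₂ pᵢ.
−0.27·log₂(0.27) = 0.5100
−0.25·log₂(0.25) = 0.5000
−0.24·log₂(0.24) = 0.4941
−0.24·log₂(0.24) = 0.4941
Sum ≈ 1.9983 → 1.998 bits.

1.998 bits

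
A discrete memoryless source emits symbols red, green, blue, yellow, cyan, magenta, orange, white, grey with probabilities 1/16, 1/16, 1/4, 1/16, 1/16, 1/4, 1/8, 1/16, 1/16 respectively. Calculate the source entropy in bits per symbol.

Each probability is a power of 1/2, so log₂(1/p) is an integer.
H = Σ p·log₂(1/p) = 1/16·4 + 1/16·4 + 1/4·2 + 1/16·4 + 1/16·4 + 1/4·2 + 1/8·3 + 1/16·4 + 1/16·4 = 2.875 bits.

2.875 bits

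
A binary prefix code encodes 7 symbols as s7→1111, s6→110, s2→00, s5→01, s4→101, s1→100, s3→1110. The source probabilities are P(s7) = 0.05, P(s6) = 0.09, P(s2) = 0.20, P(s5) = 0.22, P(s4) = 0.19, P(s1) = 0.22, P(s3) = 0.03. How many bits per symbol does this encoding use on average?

L̄ = Σ pᵢ·ℓᵢ = 0.05·4 + 0.09·3 + 0.20·2 + 0.22·2 + 0.19·3 + 0.22·3 + 0.03·4 = 2.66 bits/symbol.

2.66 bits/symbol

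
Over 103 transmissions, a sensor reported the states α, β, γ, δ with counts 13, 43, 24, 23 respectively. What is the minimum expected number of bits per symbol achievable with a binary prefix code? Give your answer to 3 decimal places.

1.932 bits/symbol

Probabilities are the counts divided by 103.
Repeatedly combine the two least-probable nodes; the expected code length is the sum of the merged weights.
merge 13/103 + 23/103 → 36/103
merge 24/103 + 36/103 → 60/103
merge 43/103 + 60/103 → 1
L = 36/103 + 60/103 + 1 = 199/103 ≈ 1.932 bits/symbol.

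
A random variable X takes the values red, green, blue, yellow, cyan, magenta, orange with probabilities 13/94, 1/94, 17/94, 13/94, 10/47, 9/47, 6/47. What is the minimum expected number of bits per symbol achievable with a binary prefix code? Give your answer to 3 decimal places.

Repeatedly combine the two least-probable nodes; the expected code length is the sum of the merged weights.
merge 1/94 + 6/47 → 13/94
merge 13/94 + 13/94 → 13/47
merge 13/94 + 17/94 → 15/47
merge 9/47 + 10/47 → 19/47
merge 13/47 + 15/47 → 28/47
merge 19/47 + 28/47 → 1
L = 13/94 + 13/47 + 15/47 + 19/47 + 28/47 + 1 = 257/94 ≈ 2.734 bits/symbol.

2.734 bits/symbol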